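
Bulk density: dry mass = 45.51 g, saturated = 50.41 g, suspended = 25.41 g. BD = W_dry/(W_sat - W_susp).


BD = 45.51 / (50.41 - 25.41) = 45.51 / 25.0 = 1.82 g/cm^3

1.82


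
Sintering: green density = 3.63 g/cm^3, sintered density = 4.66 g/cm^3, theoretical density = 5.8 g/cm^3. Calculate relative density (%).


Relative = 4.66 / 5.8 * 100 = 80.3%

80.3


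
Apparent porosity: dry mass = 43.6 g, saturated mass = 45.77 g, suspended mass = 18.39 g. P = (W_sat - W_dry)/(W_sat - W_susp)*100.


P = (45.77 - 43.6) / (45.77 - 18.39) * 100 = 2.17 / 27.38 * 100 = 7.9%

7.9


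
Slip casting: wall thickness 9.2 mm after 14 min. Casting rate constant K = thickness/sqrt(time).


K = 9.2 / sqrt(14) = 9.2 / 3.7417 = 2.459 mm/min^0.5

2.459


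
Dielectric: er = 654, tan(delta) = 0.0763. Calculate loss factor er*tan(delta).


Loss = 654 * 0.0763 = 49.9

49.9


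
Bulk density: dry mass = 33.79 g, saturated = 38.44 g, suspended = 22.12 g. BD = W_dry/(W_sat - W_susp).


BD = 33.79 / (38.44 - 22.12) = 33.79 / 16.32 = 2.07 g/cm^3

2.07


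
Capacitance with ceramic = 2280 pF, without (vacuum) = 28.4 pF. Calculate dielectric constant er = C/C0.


er = 2280 / 28.4 = 80.28

80.28


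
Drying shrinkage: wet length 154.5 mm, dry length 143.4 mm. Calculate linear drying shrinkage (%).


DS = (154.5 - 143.4) / 154.5 * 100 = 7.18%

7.18


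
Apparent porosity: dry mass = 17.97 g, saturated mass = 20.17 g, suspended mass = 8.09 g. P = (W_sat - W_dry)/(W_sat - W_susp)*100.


P = (20.17 - 17.97) / (20.17 - 8.09) * 100 = 2.2 / 12.08 * 100 = 18.2%

18.2


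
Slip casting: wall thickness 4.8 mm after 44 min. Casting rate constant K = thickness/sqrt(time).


K = 4.8 / sqrt(44) = 4.8 / 6.6332 = 0.724 mm/min^0.5

0.724


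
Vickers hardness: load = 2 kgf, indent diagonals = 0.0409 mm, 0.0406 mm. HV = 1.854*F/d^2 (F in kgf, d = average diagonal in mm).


d_avg = (0.0409+0.0406)/2 = 0.04075 mm
HV = 1.854*2/0.04075^2 = 2233

2233


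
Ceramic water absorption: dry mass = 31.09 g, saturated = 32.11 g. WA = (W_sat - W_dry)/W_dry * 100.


WA = (32.11 - 31.09) / 31.09 * 100 = 3.28%

3.28


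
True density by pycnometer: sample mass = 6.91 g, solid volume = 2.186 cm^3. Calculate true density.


TD = 6.91 / 2.186 = 3.161 g/cm^3

3.161


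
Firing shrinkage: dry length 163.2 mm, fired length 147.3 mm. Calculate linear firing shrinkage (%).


FS = (163.2 - 147.3) / 163.2 * 100 = 9.74%

9.74


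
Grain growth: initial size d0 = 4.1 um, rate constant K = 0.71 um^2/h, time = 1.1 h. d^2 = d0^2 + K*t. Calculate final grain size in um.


d^2 = 4.1^2 + 0.71*1.1 = 17.591
d = sqrt(17.591) = 4.19 um

4.19


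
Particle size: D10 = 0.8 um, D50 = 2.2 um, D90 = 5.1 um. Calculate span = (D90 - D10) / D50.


Span = (5.1 - 0.8) / 2.2 = 4.3 / 2.2 = 1.955

1.955


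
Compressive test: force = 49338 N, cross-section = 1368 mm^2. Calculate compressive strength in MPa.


CS = 49338 / 1368 = 36.1 MPa

36.1


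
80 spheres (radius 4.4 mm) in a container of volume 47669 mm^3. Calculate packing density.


V_sphere = 4/3*pi*4.4^3 = 356.8179 mm^3
Total V = 80*356.8179 = 28545.432 mm^3
PD = 28545.432 / 47669 = 0.599

0.599


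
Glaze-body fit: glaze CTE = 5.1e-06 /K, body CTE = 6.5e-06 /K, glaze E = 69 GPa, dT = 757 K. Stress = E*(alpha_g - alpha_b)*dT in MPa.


Stress = 69*1000*(5.1e-06 - 6.5e-06)*757 = -73.1 MPa

-73.1


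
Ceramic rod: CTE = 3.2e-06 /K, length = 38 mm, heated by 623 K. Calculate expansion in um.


dL = 3.2e-06 * 38 * 623 * 1000 = 75.757 um

75.757


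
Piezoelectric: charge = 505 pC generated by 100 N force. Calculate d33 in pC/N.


d33 = 505 / 100 = 5.1 pC/N

5.1


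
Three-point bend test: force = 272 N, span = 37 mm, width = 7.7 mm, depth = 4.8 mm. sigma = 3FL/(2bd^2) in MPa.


sigma = 3*272*37/(2*7.7*4.8^2) = 85.1 MPa

85.1


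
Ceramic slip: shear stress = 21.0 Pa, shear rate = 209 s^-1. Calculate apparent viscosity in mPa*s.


eta = tau/gamma * 1000 = 21.0/209 * 1000 = 100.5 mPa*s

100.5


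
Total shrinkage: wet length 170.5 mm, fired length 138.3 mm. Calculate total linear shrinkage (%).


TS = (170.5 - 138.3) / 170.5 * 100 = 18.89%

18.89


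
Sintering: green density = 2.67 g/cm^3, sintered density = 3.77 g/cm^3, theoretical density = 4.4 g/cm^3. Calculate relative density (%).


Relative = 3.77 / 4.4 * 100 = 85.7%

85.7


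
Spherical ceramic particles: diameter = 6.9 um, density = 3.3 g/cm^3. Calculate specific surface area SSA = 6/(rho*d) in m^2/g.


SSA = 6 / (3.3 * 6.9) = 0.264 m^2/g

0.264


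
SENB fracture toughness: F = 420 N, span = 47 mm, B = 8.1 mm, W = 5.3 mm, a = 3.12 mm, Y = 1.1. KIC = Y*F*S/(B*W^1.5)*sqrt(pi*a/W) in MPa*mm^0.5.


KIC = 1.1*420*47/(8.1*5.3^1.5)*sqrt(pi*3.12/5.3) = 298.78

298.78


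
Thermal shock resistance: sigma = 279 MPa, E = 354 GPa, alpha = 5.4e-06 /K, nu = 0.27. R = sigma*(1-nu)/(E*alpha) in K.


R = 279*(1-0.27)/(354*1000*5.4e-06) = 107 K

107


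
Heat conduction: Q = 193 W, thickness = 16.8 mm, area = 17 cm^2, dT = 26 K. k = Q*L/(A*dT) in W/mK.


k = 193*16.8/1000/(17/10000*26) = 73.36 W/mK

73.36


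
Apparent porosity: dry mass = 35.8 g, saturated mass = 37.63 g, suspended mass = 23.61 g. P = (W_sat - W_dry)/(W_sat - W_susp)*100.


P = (37.63 - 35.8) / (37.63 - 23.61) * 100 = 1.83 / 14.02 * 100 = 13.1%

13.1


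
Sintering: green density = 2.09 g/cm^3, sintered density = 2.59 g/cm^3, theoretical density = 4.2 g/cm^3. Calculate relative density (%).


Relative = 2.59 / 4.2 * 100 = 61.7%

61.7


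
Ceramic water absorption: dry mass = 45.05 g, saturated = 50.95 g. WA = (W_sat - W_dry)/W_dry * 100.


WA = (50.95 - 45.05) / 45.05 * 100 = 13.1%

13.1


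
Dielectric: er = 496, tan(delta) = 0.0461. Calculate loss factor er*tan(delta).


Loss = 496 * 0.0461 = 22.866

22.866


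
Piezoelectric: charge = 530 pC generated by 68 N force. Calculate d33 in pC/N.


d33 = 530 / 68 = 7.8 pC/N

7.8


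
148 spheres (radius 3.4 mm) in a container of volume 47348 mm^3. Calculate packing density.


V_sphere = 4/3*pi*3.4^3 = 164.6362 mm^3
Total V = 148*164.6362 = 24366.1576 mm^3
PD = 24366.1576 / 47348 = 0.515

0.515


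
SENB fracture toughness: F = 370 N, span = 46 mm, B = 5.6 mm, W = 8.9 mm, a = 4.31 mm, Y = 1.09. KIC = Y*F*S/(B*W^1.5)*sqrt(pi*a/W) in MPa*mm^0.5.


KIC = 1.09*370*46/(5.6*8.9^1.5)*sqrt(pi*4.31/8.9) = 153.9

153.9


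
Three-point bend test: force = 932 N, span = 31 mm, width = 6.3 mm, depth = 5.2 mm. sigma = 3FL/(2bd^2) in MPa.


sigma = 3*932*31/(2*6.3*5.2^2) = 254.4 MPa

254.4


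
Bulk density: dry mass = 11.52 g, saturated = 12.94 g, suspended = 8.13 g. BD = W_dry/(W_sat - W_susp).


BD = 11.52 / (12.94 - 8.13) = 11.52 / 4.81 = 2.395 g/cm^3

2.395


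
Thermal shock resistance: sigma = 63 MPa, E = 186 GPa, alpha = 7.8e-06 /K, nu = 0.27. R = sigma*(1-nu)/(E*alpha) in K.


R = 63*(1-0.27)/(186*1000*7.8e-06) = 32 K

32


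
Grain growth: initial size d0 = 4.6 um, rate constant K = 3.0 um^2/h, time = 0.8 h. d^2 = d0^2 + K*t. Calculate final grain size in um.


d^2 = 4.6^2 + 3.0*0.8 = 23.56
d = sqrt(23.56) = 4.85 um

4.85


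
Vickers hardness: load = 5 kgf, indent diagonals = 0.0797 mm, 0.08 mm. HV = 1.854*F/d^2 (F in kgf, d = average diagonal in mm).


d_avg = (0.0797+0.08)/2 = 0.07985 mm
HV = 1.854*5/0.07985^2 = 1454

1454


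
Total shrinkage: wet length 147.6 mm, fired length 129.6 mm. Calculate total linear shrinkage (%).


TS = (147.6 - 129.6) / 147.6 * 100 = 12.2%

12.2


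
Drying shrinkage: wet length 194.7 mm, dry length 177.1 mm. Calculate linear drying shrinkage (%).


DS = (194.7 - 177.1) / 194.7 * 100 = 9.04%

9.04


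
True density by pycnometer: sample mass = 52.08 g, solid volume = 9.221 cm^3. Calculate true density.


TD = 52.08 / 9.221 = 5.648 g/cm^3

5.648


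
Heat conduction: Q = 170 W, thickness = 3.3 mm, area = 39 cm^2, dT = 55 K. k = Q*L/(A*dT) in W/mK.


k = 170*3.3/1000/(39/10000*55) = 2.62 W/mK

2.62


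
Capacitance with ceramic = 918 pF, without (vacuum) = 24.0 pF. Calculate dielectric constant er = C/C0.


er = 918 / 24.0 = 38.25

38.25


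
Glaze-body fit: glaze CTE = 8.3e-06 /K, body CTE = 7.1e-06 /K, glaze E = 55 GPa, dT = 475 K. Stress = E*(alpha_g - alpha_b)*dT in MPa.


Stress = 55*1000*(8.3e-06 - 7.1e-06)*475 = 31.4 MPa

31.4


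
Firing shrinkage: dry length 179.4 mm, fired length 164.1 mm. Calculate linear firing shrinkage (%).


FS = (179.4 - 164.1) / 179.4 * 100 = 8.53%

8.53


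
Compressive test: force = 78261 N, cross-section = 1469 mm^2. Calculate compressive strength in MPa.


CS = 78261 / 1469 = 53.3 MPa

53.3


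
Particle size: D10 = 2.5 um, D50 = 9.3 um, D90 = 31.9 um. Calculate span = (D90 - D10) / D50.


Span = (31.9 - 2.5) / 9.3 = 29.4 / 9.3 = 3.161

3.161


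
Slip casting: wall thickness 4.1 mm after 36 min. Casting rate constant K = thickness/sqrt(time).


K = 4.1 / sqrt(36) = 4.1 / 6.0 = 0.683 mm/min^0.5

0.683


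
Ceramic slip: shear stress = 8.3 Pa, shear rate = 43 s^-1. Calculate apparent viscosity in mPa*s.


eta = tau/gamma * 1000 = 8.3/43 * 1000 = 193.0 mPa*s

193.0


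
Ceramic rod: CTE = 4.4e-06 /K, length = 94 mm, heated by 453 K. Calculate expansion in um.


dL = 4.4e-06 * 94 * 453 * 1000 = 187.361 um

187.361


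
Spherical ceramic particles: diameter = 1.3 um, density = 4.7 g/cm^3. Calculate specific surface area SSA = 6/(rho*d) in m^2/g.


SSA = 6 / (4.7 * 1.3) = 0.982 m^2/g

0.982


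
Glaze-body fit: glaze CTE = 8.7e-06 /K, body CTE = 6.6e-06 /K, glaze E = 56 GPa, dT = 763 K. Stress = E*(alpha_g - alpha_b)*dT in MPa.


Stress = 56*1000*(8.7e-06 - 6.6e-06)*763 = 89.7 MPa

89.7


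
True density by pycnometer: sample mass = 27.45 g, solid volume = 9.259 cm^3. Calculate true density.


TD = 27.45 / 9.259 = 2.965 g/cm^3

2.965


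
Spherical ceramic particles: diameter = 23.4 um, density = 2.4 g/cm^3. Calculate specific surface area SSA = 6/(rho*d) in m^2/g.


SSA = 6 / (2.4 * 23.4) = 0.107 m^2/g

0.107


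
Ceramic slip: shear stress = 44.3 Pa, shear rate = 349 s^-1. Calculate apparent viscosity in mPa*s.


eta = tau/gamma * 1000 = 44.3/349 * 1000 = 126.9 mPa*s

126.9


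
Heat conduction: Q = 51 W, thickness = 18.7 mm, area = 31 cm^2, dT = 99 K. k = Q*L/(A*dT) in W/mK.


k = 51*18.7/1000/(31/10000*99) = 3.11 W/mK

3.11


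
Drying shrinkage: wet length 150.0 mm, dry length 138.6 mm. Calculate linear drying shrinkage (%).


DS = (150.0 - 138.6) / 150.0 * 100 = 7.6%

7.6


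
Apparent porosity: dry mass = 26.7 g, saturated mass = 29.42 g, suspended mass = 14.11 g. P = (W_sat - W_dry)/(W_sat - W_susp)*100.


P = (29.42 - 26.7) / (29.42 - 14.11) * 100 = 2.72 / 15.31 * 100 = 17.8%

17.8


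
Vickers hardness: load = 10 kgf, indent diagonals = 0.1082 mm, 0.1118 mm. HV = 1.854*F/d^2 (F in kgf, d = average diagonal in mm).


d_avg = (0.1082+0.1118)/2 = 0.11 mm
HV = 1.854*10/0.11^2 = 1532

1532


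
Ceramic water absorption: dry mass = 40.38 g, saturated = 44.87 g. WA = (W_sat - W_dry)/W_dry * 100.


WA = (44.87 - 40.38) / 40.38 * 100 = 11.12%

11.12


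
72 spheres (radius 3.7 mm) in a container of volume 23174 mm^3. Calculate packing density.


V_sphere = 4/3*pi*3.7^3 = 212.1748 mm^3
Total V = 72*212.1748 = 15276.5856 mm^3
PD = 15276.5856 / 23174 = 0.659

0.659


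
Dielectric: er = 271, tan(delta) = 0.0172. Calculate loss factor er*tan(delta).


Loss = 271 * 0.0172 = 4.661

4.661


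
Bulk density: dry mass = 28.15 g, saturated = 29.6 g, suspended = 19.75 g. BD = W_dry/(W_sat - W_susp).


BD = 28.15 / (29.6 - 19.75) = 28.15 / 9.85 = 2.858 g/cm^3

2.858


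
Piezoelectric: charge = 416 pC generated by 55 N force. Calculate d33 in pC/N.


d33 = 416 / 55 = 7.6 pC/N

7.6


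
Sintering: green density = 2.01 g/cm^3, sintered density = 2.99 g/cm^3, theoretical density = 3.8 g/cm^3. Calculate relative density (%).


Relative = 2.99 / 3.8 * 100 = 78.7%

78.7


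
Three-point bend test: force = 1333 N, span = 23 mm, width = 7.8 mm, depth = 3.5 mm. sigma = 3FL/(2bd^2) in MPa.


sigma = 3*1333*23/(2*7.8*3.5^2) = 481.3 MPa

481.3


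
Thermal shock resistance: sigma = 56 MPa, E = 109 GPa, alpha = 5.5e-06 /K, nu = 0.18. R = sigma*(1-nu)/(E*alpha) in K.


R = 56*(1-0.18)/(109*1000*5.5e-06) = 77 K

77


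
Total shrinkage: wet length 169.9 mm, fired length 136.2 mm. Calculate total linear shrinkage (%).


TS = (169.9 - 136.2) / 169.9 * 100 = 19.84%

19.84


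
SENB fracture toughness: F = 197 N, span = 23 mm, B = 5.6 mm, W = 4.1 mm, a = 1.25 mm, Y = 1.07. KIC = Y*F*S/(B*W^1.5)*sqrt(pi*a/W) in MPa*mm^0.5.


KIC = 1.07*197*23/(5.6*4.1^1.5)*sqrt(pi*1.25/4.1) = 102.06

102.06


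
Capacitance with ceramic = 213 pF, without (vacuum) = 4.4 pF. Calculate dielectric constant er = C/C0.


er = 213 / 4.4 = 48.41

48.41


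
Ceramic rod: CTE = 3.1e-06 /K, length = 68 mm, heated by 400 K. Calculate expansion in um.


dL = 3.1e-06 * 68 * 400 * 1000 = 84.32 um

84.32


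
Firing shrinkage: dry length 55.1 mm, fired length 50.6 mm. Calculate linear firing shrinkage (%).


FS = (55.1 - 50.6) / 55.1 * 100 = 8.17%

8.17


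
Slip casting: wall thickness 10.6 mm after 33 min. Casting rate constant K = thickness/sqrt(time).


K = 10.6 / sqrt(33) = 10.6 / 5.7446 = 1.845 mm/min^0.5

1.845


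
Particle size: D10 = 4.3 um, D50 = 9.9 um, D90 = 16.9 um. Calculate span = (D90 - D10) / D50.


Span = (16.9 - 4.3) / 9.9 = 12.6 / 9.9 = 1.273

1.273


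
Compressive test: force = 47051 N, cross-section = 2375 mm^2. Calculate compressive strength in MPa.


CS = 47051 / 2375 = 19.8 MPa

19.8


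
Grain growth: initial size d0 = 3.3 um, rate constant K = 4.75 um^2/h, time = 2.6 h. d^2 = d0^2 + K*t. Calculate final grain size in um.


d^2 = 3.3^2 + 4.75*2.6 = 23.24
d = sqrt(23.24) = 4.82 um

4.82


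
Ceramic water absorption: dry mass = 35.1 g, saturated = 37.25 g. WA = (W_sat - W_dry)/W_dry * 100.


WA = (37.25 - 35.1) / 35.1 * 100 = 6.13%

6.13


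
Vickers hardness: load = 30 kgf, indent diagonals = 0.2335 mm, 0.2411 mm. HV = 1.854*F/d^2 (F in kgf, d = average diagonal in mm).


d_avg = (0.2335+0.2411)/2 = 0.2373 mm
HV = 1.854*30/0.2373^2 = 988

988


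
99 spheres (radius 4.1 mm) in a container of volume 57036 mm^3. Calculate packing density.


V_sphere = 4/3*pi*4.1^3 = 288.6956 mm^3
Total V = 99*288.6956 = 28580.8644 mm^3
PD = 28580.8644 / 57036 = 0.501

0.501


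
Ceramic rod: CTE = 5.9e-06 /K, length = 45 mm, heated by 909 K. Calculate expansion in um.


dL = 5.9e-06 * 45 * 909 * 1000 = 241.34 um

241.34


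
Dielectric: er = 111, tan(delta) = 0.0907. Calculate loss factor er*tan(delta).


Loss = 111 * 0.0907 = 10.068

10.068


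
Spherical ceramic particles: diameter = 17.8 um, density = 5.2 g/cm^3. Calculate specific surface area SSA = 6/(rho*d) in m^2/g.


SSA = 6 / (5.2 * 17.8) = 0.065 m^2/g

0.065


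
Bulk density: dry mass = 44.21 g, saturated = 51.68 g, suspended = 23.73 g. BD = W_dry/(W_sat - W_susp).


BD = 44.21 / (51.68 - 23.73) = 44.21 / 27.95 = 1.582 g/cm^3

1.582


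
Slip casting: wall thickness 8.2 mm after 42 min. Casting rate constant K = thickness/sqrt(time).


K = 8.2 / sqrt(42) = 8.2 / 6.4807 = 1.265 mm/min^0.5

1.265


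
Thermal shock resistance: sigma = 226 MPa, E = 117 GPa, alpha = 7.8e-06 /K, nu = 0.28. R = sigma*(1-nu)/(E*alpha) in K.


R = 226*(1-0.28)/(117*1000*7.8e-06) = 178 K

178


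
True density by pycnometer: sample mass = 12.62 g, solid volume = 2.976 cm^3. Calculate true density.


TD = 12.62 / 2.976 = 4.241 g/cm^3

4.241


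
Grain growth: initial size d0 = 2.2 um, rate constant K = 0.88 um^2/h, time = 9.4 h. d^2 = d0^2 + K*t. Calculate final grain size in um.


d^2 = 2.2^2 + 0.88*9.4 = 13.112
d = sqrt(13.112) = 3.62 um

3.62


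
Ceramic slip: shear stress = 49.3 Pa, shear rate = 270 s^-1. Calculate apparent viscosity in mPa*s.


eta = tau/gamma * 1000 = 49.3/270 * 1000 = 182.6 mPa*s

182.6


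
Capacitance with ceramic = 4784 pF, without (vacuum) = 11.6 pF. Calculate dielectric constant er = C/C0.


er = 4784 / 11.6 = 412.41

412.41


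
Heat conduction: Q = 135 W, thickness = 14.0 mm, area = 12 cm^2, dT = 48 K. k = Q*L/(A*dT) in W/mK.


k = 135*14.0/1000/(12/10000*48) = 32.81 W/mK

32.81


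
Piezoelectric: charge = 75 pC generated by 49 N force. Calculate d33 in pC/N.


d33 = 75 / 49 = 1.5 pC/N

1.5


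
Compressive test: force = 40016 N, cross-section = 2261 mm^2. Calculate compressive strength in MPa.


CS = 40016 / 2261 = 17.7 MPa

17.7


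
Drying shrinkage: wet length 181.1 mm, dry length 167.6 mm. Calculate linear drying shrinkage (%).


DS = (181.1 - 167.6) / 181.1 * 100 = 7.45%

7.45


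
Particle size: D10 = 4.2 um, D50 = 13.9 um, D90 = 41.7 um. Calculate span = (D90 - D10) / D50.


Span = (41.7 - 4.2) / 13.9 = 37.5 / 13.9 = 2.698

2.698


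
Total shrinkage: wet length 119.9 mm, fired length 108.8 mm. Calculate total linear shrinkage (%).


TS = (119.9 - 108.8) / 119.9 * 100 = 9.26%

9.26


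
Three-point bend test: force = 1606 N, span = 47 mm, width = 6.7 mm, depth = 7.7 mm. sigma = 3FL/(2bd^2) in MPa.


sigma = 3*1606*47/(2*6.7*7.7^2) = 285.0 MPa

285.0


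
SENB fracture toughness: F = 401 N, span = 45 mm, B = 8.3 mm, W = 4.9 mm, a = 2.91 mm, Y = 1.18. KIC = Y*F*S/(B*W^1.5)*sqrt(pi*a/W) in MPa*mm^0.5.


KIC = 1.18*401*45/(8.3*4.9^1.5)*sqrt(pi*2.91/4.9) = 323.07

323.07


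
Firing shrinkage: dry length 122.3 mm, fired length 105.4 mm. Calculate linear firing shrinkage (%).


FS = (122.3 - 105.4) / 122.3 * 100 = 13.82%

13.82


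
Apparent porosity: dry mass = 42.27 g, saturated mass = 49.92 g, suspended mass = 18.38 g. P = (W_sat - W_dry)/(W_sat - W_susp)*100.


P = (49.92 - 42.27) / (49.92 - 18.38) * 100 = 7.65 / 31.54 * 100 = 24.3%

24.3


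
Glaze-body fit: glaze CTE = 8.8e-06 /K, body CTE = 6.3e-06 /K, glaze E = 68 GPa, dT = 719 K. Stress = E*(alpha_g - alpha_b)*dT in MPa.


Stress = 68*1000*(8.8e-06 - 6.3e-06)*719 = 122.2 MPa

122.2


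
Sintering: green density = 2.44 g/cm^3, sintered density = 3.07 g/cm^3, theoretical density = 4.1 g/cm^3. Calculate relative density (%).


Relative = 3.07 / 4.1 * 100 = 74.9%

74.9


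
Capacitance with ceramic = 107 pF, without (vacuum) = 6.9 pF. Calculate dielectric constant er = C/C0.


er = 107 / 6.9 = 15.51

15.51


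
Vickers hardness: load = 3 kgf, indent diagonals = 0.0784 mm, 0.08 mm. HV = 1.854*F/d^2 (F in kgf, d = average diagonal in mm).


d_avg = (0.0784+0.08)/2 = 0.0792 mm
HV = 1.854*3/0.0792^2 = 887

887


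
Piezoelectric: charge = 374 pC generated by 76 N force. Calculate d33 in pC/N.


d33 = 374 / 76 = 4.9 pC/N

4.9


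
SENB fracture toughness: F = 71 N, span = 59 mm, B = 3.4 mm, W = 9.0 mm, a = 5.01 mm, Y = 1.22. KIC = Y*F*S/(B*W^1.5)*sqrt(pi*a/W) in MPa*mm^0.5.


KIC = 1.22*71*59/(3.4*9.0^1.5)*sqrt(pi*5.01/9.0) = 73.62

73.62


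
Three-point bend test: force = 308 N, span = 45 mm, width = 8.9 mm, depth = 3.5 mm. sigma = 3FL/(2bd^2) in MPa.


sigma = 3*308*45/(2*8.9*3.5^2) = 190.7 MPa

190.7


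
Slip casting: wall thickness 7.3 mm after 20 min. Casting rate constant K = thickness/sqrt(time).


K = 7.3 / sqrt(20) = 7.3 / 4.4721 = 1.632 mm/min^0.5

1.632


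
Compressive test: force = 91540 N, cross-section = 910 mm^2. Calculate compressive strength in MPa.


CS = 91540 / 910 = 100.6 MPa

100.6


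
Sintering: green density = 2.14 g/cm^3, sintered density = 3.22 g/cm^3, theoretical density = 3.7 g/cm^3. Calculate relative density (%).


Relative = 3.22 / 3.7 * 100 = 87.0%

87.0


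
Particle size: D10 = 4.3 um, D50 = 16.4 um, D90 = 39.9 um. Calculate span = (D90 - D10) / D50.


Span = (39.9 - 4.3) / 16.4 = 35.6 / 16.4 = 2.171

2.171


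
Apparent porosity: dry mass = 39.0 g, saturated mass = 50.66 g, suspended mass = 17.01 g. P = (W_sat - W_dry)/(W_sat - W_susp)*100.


P = (50.66 - 39.0) / (50.66 - 17.01) * 100 = 11.66 / 33.65 * 100 = 34.7%

34.7


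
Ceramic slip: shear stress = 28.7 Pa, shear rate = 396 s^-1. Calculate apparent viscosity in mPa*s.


eta = tau/gamma * 1000 = 28.7/396 * 1000 = 72.5 mPa*s

72.5


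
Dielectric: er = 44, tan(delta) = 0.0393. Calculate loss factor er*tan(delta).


Loss = 44 * 0.0393 = 1.729

1.729


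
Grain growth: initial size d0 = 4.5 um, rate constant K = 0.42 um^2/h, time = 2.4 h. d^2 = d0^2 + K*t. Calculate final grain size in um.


d^2 = 4.5^2 + 0.42*2.4 = 21.258
d = sqrt(21.258) = 4.61 um

4.61


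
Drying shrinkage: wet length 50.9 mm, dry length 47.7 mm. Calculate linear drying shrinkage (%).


DS = (50.9 - 47.7) / 50.9 * 100 = 6.29%

6.29


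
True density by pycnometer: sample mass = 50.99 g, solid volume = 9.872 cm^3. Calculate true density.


TD = 50.99 / 9.872 = 5.165 g/cm^3

5.165


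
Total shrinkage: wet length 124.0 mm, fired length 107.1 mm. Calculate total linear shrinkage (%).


TS = (124.0 - 107.1) / 124.0 * 100 = 13.63%

13.63


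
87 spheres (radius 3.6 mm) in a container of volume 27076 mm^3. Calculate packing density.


V_sphere = 4/3*pi*3.6^3 = 195.4322 mm^3
Total V = 87*195.4322 = 17002.6014 mm^3
PD = 17002.6014 / 27076 = 0.628

0.628


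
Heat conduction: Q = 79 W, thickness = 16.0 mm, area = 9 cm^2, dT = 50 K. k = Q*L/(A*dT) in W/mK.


k = 79*16.0/1000/(9/10000*50) = 28.09 W/mK

28.09


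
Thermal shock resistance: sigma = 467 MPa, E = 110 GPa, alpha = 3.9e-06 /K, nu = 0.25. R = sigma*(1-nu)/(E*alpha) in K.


R = 467*(1-0.25)/(110*1000*3.9e-06) = 816 K

816


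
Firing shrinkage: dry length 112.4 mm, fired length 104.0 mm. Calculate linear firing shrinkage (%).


FS = (112.4 - 104.0) / 112.4 * 100 = 7.47%

7.47


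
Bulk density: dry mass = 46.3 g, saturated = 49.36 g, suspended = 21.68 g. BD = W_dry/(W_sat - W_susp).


BD = 46.3 / (49.36 - 21.68) = 46.3 / 27.68 = 1.673 g/cm^3

1.673


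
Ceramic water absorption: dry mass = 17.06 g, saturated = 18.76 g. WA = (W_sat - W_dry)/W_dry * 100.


WA = (18.76 - 17.06) / 17.06 * 100 = 9.96%

9.96


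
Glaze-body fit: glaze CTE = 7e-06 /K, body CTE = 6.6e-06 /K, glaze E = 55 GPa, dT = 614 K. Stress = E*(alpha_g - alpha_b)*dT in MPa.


Stress = 55*1000*(7e-06 - 6.6e-06)*614 = 13.5 MPa

13.5


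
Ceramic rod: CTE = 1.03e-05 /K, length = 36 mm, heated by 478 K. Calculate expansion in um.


dL = 1.03e-05 * 36 * 478 * 1000 = 177.242 um

177.242


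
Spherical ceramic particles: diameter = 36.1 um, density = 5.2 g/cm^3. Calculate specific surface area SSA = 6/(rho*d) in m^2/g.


SSA = 6 / (5.2 * 36.1) = 0.032 m^2/g

0.032


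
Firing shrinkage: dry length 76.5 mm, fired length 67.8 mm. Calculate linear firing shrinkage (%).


FS = (76.5 - 67.8) / 76.5 * 100 = 11.37%

11.37


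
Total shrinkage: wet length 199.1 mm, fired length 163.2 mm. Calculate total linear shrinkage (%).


TS = (199.1 - 163.2) / 199.1 * 100 = 18.03%

18.03


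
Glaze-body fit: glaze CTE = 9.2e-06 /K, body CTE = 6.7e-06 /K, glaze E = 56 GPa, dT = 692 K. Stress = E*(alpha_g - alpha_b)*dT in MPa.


Stress = 56*1000*(9.2e-06 - 6.7e-06)*692 = 96.9 MPa

96.9


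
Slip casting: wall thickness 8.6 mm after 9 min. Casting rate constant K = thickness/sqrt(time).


K = 8.6 / sqrt(9) = 8.6 / 3.0 = 2.867 mm/min^0.5

2.867


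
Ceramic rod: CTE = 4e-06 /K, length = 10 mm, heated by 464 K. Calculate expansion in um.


dL = 4e-06 * 10 * 464 * 1000 = 18.56 um

18.56


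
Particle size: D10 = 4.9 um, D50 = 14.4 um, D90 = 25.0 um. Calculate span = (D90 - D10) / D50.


Span = (25.0 - 4.9) / 14.4 = 20.1 / 14.4 = 1.396

1.396


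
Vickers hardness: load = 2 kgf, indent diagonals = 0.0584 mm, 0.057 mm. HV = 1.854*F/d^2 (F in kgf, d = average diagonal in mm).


d_avg = (0.0584+0.057)/2 = 0.0577 mm
HV = 1.854*2/0.0577^2 = 1114

1114


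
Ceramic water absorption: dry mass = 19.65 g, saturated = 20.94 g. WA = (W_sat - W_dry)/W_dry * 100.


WA = (20.94 - 19.65) / 19.65 * 100 = 6.56%

6.56


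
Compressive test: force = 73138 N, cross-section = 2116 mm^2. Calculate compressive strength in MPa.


CS = 73138 / 2116 = 34.6 MPa

34.6


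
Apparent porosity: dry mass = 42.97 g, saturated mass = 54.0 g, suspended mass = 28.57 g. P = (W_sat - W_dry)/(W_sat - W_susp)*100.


P = (54.0 - 42.97) / (54.0 - 28.57) * 100 = 11.03 / 25.43 * 100 = 43.4%

43.4


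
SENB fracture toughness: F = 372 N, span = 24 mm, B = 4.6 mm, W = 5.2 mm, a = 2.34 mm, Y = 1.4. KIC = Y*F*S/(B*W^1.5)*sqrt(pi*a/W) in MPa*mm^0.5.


KIC = 1.4*372*24/(4.6*5.2^1.5)*sqrt(pi*2.34/5.2) = 272.46

272.46


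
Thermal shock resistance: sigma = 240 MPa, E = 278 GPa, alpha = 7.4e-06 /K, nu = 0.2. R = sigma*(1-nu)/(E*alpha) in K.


R = 240*(1-0.2)/(278*1000*7.4e-06) = 93 K

93


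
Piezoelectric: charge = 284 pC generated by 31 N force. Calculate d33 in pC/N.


d33 = 284 / 31 = 9.2 pC/N

9.2


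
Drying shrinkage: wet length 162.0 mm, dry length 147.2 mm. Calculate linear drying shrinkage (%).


DS = (162.0 - 147.2) / 162.0 * 100 = 9.14%

9.14


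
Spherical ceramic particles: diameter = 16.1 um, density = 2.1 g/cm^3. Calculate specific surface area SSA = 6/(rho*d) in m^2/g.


SSA = 6 / (2.1 * 16.1) = 0.177 m^2/g

0.177


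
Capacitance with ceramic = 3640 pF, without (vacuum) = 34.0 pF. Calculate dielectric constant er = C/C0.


er = 3640 / 34.0 = 107.06

107.06


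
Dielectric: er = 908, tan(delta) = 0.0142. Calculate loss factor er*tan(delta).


Loss = 908 * 0.0142 = 12.894

12.894


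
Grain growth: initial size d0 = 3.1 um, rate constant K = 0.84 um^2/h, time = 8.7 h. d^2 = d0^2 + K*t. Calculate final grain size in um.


d^2 = 3.1^2 + 0.84*8.7 = 16.918
d = sqrt(16.918) = 4.11 um

4.11


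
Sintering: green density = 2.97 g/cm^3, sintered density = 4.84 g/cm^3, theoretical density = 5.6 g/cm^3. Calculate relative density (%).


Relative = 4.84 / 5.6 * 100 = 86.4%

86.4


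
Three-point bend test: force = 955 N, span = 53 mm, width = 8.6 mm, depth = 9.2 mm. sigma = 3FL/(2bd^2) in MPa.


sigma = 3*955*53/(2*8.6*9.2^2) = 104.3 MPa

104.3


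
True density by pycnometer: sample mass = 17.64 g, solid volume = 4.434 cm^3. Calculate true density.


TD = 17.64 / 4.434 = 3.978 g/cm^3

3.978


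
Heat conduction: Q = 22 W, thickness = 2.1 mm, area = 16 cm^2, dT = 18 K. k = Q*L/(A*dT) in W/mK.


k = 22*2.1/1000/(16/10000*18) = 1.6 W/mK

1.6


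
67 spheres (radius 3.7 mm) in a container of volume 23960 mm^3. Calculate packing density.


V_sphere = 4/3*pi*3.7^3 = 212.1748 mm^3
Total V = 67*212.1748 = 14215.7116 mm^3
PD = 14215.7116 / 23960 = 0.593

0.593


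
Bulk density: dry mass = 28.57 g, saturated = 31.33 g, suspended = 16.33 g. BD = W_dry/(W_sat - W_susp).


BD = 28.57 / (31.33 - 16.33) = 28.57 / 15.0 = 1.905 g/cm^3

1.905


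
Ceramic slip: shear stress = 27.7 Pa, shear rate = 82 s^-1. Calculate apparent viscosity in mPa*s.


eta = tau/gamma * 1000 = 27.7/82 * 1000 = 337.8 mPa*s

337.8


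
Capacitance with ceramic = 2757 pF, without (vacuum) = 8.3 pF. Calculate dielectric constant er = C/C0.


er = 2757 / 8.3 = 332.17

332.17


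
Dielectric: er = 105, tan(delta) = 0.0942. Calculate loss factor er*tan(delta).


Loss = 105 * 0.0942 = 9.891

9.891


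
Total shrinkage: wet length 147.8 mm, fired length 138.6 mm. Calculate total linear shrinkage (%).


TS = (147.8 - 138.6) / 147.8 * 100 = 6.22%

6.22


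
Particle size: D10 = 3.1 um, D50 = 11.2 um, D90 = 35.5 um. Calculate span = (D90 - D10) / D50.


Span = (35.5 - 3.1) / 11.2 = 32.4 / 11.2 = 2.893

2.893


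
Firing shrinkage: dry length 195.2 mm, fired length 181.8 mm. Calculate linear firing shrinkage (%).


FS = (195.2 - 181.8) / 195.2 * 100 = 6.86%

6.86


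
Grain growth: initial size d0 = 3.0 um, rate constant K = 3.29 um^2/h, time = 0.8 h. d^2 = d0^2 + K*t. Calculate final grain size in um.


d^2 = 3.0^2 + 3.29*0.8 = 11.632
d = sqrt(11.632) = 3.41 um

3.41


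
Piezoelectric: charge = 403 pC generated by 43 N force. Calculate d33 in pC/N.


d33 = 403 / 43 = 9.4 pC/N

9.4


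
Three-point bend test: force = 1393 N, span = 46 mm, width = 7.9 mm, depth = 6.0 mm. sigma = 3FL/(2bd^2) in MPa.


sigma = 3*1393*46/(2*7.9*6.0^2) = 338.0 MPa

338.0


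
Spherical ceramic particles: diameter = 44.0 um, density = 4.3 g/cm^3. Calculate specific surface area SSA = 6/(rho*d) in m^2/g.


SSA = 6 / (4.3 * 44.0) = 0.032 m^2/g

0.032


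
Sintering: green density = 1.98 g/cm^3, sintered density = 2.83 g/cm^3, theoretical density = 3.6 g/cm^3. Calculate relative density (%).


Relative = 2.83 / 3.6 * 100 = 78.6%

78.6


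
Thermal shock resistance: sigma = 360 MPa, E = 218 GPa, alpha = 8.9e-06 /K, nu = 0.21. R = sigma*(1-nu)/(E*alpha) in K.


R = 360*(1-0.21)/(218*1000*8.9e-06) = 147 K

147


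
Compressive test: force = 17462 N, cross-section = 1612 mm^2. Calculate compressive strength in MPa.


CS = 17462 / 1612 = 10.8 MPa

10.8


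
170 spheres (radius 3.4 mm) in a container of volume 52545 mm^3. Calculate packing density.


V_sphere = 4/3*pi*3.4^3 = 164.6362 mm^3
Total V = 170*164.6362 = 27988.154 mm^3
PD = 27988.154 / 52545 = 0.533

0.533


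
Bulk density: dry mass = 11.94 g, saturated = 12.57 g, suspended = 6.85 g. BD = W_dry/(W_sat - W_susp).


BD = 11.94 / (12.57 - 6.85) = 11.94 / 5.72 = 2.087 g/cm^3

2.087


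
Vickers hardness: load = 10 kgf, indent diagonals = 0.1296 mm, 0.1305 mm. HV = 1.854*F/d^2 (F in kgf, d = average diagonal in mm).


d_avg = (0.1296+0.1305)/2 = 0.13005 mm
HV = 1.854*10/0.13005^2 = 1096

1096


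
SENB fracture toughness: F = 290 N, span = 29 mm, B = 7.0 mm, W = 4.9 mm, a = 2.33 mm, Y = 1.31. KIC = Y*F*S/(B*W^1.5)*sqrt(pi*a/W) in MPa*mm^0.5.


KIC = 1.31*290*29/(7.0*4.9^1.5)*sqrt(pi*2.33/4.9) = 177.35

177.35


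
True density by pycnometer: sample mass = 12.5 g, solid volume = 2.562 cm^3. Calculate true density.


TD = 12.5 / 2.562 = 4.879 g/cm^3

4.879


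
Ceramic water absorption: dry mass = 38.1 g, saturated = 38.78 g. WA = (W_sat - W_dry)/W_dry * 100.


WA = (38.78 - 38.1) / 38.1 * 100 = 1.78%

1.78


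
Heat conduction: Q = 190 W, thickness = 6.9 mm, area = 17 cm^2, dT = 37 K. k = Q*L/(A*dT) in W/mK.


k = 190*6.9/1000/(17/10000*37) = 20.84 W/mK

20.84


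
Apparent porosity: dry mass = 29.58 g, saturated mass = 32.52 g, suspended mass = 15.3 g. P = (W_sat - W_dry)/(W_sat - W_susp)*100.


P = (32.52 - 29.58) / (32.52 - 15.3) * 100 = 2.94 / 17.22 * 100 = 17.1%

17.1


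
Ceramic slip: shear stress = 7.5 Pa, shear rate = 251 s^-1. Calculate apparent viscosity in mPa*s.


eta = tau/gamma * 1000 = 7.5/251 * 1000 = 29.9 mPa*s

29.9


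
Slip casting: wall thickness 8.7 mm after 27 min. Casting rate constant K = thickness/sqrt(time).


K = 8.7 / sqrt(27) = 8.7 / 5.1962 = 1.674 mm/min^0.5

1.674


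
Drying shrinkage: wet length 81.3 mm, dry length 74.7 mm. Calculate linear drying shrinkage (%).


DS = (81.3 - 74.7) / 81.3 * 100 = 8.12%

8.12


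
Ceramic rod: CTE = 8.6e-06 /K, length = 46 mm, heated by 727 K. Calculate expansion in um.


dL = 8.6e-06 * 46 * 727 * 1000 = 287.601 um

287.601


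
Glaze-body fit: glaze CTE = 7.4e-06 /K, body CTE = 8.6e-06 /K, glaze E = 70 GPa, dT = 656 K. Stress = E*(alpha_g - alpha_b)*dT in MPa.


Stress = 70*1000*(7.4e-06 - 8.6e-06)*656 = -55.1 MPa

-55.1


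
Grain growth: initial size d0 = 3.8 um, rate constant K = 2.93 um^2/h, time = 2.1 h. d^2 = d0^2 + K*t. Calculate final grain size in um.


d^2 = 3.8^2 + 2.93*2.1 = 20.593
d = sqrt(20.593) = 4.54 um

4.54


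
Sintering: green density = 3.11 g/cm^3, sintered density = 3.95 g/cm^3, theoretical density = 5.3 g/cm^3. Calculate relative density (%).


Relative = 3.95 / 5.3 * 100 = 74.5%

74.5


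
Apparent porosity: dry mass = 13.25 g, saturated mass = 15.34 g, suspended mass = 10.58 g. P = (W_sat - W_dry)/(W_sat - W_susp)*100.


P = (15.34 - 13.25) / (15.34 - 10.58) * 100 = 2.09 / 4.76 * 100 = 43.9%

43.9


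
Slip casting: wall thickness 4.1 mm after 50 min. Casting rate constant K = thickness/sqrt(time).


K = 4.1 / sqrt(50) = 4.1 / 7.0711 = 0.58 mm/min^0.5

0.58


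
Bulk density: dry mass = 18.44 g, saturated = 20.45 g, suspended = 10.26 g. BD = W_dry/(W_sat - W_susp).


BD = 18.44 / (20.45 - 10.26) = 18.44 / 10.19 = 1.81 g/cm^3

1.81


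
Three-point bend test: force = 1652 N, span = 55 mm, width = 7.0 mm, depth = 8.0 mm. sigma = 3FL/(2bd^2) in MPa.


sigma = 3*1652*55/(2*7.0*8.0^2) = 304.2 MPa

304.2


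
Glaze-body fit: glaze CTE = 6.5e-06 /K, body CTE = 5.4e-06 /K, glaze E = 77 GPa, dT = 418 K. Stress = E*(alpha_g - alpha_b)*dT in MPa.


Stress = 77*1000*(6.5e-06 - 5.4e-06)*418 = 35.4 MPa

35.4


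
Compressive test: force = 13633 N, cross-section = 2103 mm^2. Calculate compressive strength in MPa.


CS = 13633 / 2103 = 6.5 MPa

6.5


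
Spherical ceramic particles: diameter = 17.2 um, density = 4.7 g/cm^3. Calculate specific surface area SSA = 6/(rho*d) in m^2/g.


SSA = 6 / (4.7 * 17.2) = 0.074 m^2/g

0.074


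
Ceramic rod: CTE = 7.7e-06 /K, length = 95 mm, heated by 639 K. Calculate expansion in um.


dL = 7.7e-06 * 95 * 639 * 1000 = 467.429 um

467.429


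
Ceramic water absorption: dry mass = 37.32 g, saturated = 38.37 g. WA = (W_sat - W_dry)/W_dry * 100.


WA = (38.37 - 37.32) / 37.32 * 100 = 2.81%

2.81


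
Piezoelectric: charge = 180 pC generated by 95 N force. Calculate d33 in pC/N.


d33 = 180 / 95 = 1.9 pC/N

1.9


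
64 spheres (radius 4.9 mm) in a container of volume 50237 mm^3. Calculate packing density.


V_sphere = 4/3*pi*4.9^3 = 492.807 mm^3
Total V = 64*492.807 = 31539.648 mm^3
PD = 31539.648 / 50237 = 0.628

0.628


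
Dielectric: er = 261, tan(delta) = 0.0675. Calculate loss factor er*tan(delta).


Loss = 261 * 0.0675 = 17.618

17.618


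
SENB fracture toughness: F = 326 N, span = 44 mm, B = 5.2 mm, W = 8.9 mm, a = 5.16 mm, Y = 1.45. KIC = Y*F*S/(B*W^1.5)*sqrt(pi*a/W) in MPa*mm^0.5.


KIC = 1.45*326*44/(5.2*8.9^1.5)*sqrt(pi*5.16/8.9) = 203.31

203.31


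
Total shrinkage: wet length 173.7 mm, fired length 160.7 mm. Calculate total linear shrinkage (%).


TS = (173.7 - 160.7) / 173.7 * 100 = 7.48%

7.48


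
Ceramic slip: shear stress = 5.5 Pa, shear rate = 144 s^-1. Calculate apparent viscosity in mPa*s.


eta = tau/gamma * 1000 = 5.5/144 * 1000 = 38.2 mPa*s

38.2


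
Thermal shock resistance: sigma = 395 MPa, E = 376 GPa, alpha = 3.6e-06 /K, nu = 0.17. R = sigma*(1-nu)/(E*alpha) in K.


R = 395*(1-0.17)/(376*1000*3.6e-06) = 242 K

242


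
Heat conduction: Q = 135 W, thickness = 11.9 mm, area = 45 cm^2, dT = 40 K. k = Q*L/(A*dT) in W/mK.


k = 135*11.9/1000/(45/10000*40) = 8.93 W/mK

8.93


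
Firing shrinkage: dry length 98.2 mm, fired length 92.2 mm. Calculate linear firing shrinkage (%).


FS = (98.2 - 92.2) / 98.2 * 100 = 6.11%

6.11


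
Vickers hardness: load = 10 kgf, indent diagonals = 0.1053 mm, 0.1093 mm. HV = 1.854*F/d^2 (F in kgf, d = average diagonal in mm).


d_avg = (0.1053+0.1093)/2 = 0.1073 mm
HV = 1.854*10/0.1073^2 = 1610

1610


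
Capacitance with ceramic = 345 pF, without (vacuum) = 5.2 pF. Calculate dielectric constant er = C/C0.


er = 345 / 5.2 = 66.35

66.35


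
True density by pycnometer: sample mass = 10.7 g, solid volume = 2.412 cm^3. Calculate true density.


TD = 10.7 / 2.412 = 4.436 g/cm^3

4.436


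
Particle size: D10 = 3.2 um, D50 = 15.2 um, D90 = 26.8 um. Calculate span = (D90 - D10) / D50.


Span = (26.8 - 3.2) / 15.2 = 23.6 / 15.2 = 1.553

1.553


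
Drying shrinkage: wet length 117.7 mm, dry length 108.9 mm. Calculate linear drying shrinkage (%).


DS = (117.7 - 108.9) / 117.7 * 100 = 7.48%

7.48


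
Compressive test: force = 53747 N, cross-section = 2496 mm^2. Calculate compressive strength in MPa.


CS = 53747 / 2496 = 21.5 MPa

21.5


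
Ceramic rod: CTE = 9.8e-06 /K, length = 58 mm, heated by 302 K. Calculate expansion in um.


dL = 9.8e-06 * 58 * 302 * 1000 = 171.657 um

171.657


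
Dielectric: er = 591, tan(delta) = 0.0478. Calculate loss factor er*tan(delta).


Loss = 591 * 0.0478 = 28.25

28.25


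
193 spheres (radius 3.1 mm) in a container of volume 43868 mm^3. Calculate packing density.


V_sphere = 4/3*pi*3.1^3 = 124.7882 mm^3
Total V = 193*124.7882 = 24084.1226 mm^3
PD = 24084.1226 / 43868 = 0.549

0.549


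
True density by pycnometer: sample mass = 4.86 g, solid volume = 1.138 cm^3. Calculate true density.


TD = 4.86 / 1.138 = 4.271 g/cm^3

4.271


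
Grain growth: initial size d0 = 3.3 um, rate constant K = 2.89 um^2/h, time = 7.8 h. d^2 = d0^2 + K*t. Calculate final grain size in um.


d^2 = 3.3^2 + 2.89*7.8 = 33.432
d = sqrt(33.432) = 5.78 um

5.78


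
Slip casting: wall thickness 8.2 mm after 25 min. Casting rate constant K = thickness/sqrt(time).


K = 8.2 / sqrt(25) = 8.2 / 5.0 = 1.64 mm/min^0.5

1.64


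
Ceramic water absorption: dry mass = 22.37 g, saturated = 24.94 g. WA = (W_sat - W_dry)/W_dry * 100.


WA = (24.94 - 22.37) / 22.37 * 100 = 11.49%

11.49


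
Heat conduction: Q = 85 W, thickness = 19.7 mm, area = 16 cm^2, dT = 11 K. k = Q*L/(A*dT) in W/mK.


k = 85*19.7/1000/(16/10000*11) = 95.14 W/mK

95.14


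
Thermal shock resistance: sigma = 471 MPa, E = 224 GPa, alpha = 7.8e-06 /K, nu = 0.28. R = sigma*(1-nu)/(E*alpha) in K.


R = 471*(1-0.28)/(224*1000*7.8e-06) = 194 K

194


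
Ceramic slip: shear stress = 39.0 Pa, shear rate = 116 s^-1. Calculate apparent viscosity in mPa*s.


eta = tau/gamma * 1000 = 39.0/116 * 1000 = 336.2 mPa*s

336.2


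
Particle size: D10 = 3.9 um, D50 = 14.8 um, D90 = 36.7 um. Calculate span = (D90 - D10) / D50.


Span = (36.7 - 3.9) / 14.8 = 32.8 / 14.8 = 2.216

2.216


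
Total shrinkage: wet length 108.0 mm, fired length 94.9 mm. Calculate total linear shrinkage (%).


TS = (108.0 - 94.9) / 108.0 * 100 = 12.13%

12.13


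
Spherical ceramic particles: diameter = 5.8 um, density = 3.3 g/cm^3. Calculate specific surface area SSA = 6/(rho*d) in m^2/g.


SSA = 6 / (3.3 * 5.8) = 0.313 m^2/g

0.313


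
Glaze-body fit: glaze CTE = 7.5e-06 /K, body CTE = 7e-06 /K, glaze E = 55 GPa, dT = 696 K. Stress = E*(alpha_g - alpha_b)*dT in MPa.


Stress = 55*1000*(7.5e-06 - 7e-06)*696 = 19.1 MPa

19.1


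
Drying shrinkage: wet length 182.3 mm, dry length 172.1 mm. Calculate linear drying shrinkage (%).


DS = (182.3 - 172.1) / 182.3 * 100 = 5.6%

5.6


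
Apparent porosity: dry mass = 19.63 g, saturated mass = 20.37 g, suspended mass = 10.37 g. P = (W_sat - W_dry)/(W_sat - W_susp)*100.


P = (20.37 - 19.63) / (20.37 - 10.37) * 100 = 0.74 / 10.0 * 100 = 7.4%

7.4


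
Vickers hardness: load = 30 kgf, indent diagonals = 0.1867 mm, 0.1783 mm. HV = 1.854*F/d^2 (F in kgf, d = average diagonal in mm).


d_avg = (0.1867+0.1783)/2 = 0.1825 mm
HV = 1.854*30/0.1825^2 = 1670

1670


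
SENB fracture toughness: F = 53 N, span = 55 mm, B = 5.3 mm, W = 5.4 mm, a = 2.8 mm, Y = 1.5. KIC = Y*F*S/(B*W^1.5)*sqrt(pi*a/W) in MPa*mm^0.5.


KIC = 1.5*53*55/(5.3*5.4^1.5)*sqrt(pi*2.8/5.4) = 83.91

83.91


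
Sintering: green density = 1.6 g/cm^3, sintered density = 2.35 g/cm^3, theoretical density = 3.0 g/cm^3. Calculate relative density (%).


Relative = 2.35 / 3.0 * 100 = 78.3%

78.3
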